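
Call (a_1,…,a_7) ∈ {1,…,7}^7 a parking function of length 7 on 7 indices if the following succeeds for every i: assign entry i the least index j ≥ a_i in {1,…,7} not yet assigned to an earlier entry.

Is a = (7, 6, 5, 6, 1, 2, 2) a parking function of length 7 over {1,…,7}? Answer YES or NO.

NO

Rearranged: b = (1, 2, 2, 5, 6, 6, 7).
  b_1=1 ≤ 1
  b_2=2 ≤ 2
  b_3=2 ≤ 3
  b_4=5 > 4
  fails at i=4 ⇒ NO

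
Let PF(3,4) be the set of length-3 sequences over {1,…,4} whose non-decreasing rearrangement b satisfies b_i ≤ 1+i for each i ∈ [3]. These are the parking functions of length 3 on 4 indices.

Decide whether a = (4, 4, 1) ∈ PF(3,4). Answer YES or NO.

Rearranged: b = (1, 4, 4).
  b_1=1 ≤ 2
  b_2=4 > 3
  fails at i=2 ⇒ NO

NO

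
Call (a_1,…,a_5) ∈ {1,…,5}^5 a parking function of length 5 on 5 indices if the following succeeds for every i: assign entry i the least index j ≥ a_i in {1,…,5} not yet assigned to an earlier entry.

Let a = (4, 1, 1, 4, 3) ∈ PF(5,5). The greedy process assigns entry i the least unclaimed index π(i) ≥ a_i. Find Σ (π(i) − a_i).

2

Σπ = 5·6/2 = 15 (π permutes [5]); Σa = 4+1+1+4+3 = 13; disp = 15−13 = 2.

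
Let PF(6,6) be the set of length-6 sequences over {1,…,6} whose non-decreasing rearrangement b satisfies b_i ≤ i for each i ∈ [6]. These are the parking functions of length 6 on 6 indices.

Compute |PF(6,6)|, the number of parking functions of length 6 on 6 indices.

16807

|PF(6,6)| = 1·7^5 = 1×16807 = 16807
Example (1,4,2,5,6,2) → sorted (1,2,2,4,5,6): b_i ≤ i ∀i, a PF.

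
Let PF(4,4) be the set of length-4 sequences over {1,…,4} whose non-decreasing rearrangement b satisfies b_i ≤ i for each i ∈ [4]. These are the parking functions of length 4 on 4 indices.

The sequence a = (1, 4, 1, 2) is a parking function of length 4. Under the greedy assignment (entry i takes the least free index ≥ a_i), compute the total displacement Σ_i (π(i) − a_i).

Σπ = 10 ({1..4} each once); Σa = 1+4+1+2 = 8; disp = 10−8 = 2.

2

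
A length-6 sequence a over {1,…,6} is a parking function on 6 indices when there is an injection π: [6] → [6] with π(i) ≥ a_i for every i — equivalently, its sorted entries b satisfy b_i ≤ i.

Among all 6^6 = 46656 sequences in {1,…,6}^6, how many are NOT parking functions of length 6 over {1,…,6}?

|PF(6,6)| = (6−6+1)·(6+1)^(6−1) = 1 · 16807 = 16807
E.g. (5,1,5,4,5,5) → sorted (1,4,5,5,5,5): b_2=4>2, not a PF.
Total 46656; non-PF = 46656−16807 = 29849

29849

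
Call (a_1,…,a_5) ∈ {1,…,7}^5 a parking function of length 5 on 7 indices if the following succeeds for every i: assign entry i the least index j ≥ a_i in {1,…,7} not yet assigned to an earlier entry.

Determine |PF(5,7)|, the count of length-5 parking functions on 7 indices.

12288

|PF| = (7−5+1)·(7+1)^(5−1) = 3×4096 = 12288 [KW]
Example (4,6,7,3,1) → sorted (1,3,4,6,7): b_i ≤ 2+i ∀i, a PF.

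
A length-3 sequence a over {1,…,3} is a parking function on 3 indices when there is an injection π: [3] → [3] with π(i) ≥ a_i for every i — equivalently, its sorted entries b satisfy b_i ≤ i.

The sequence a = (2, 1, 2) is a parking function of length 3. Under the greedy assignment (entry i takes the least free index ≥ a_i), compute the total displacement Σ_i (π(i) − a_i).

1

Σπ(i) = 1+…+3 = 6; Σa = 2+1+2 = 5; disp = 6−5 = 1.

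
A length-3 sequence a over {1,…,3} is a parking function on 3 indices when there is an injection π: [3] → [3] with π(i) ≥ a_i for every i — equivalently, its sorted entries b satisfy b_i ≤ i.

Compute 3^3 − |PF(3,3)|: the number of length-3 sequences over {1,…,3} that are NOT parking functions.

11

|PF(3,3)| = 1·4^2 = 1 · 16 = 16 (Konheim–Weiss)
Example (2,2,2) → sorted (2,2,2): b_1=2>1, not a PF.
So 27 − 16 = 11 fail.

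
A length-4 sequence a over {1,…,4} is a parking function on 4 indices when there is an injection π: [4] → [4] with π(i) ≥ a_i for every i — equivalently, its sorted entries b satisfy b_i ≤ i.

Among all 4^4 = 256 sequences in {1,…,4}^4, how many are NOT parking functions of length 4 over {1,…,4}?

|PF(4,4)| = (5−4)·5^(4−1) = 1 · 125 = 125 [KW]
Check (4,4,2,1) → sorted (1,2,4,4): b_3=4>3, not a PF.
4^4 − 125 = 256 − 125 = 131

131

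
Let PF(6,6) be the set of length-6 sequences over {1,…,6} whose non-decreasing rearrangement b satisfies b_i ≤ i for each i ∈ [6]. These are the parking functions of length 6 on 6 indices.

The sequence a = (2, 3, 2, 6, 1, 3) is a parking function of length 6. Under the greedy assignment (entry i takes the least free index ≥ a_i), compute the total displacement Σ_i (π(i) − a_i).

4

Σπ(i) = 1+…+6 = 21; Σa = 2+3+2+6+1+3 = 17; disp = 21−17 = 4.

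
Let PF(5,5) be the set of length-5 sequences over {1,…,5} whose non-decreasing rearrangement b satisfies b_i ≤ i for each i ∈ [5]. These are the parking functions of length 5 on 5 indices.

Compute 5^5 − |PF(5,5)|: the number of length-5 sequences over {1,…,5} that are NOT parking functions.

1829

#PF = (5+1−5)·(5+1)^{5−1} = 1 · 1296 = 1296 [KW]
Check (4,5,4,3,3) → sorted (3,3,4,4,5): b_1=3>1, not a PF.
So 3125 − 1296 = 1829 fail.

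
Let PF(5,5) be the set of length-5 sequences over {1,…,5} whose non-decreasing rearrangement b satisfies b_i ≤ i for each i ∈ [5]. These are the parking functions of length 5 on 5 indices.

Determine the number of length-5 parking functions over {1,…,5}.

Count = (5−5+1)·(5+1)^(5−1) = 1 · 1296 = 1296 [KW]
Example (2,5,4,1,3) → sorted (1,2,3,4,5): b_i ≤ i ∀i, a PF.

1296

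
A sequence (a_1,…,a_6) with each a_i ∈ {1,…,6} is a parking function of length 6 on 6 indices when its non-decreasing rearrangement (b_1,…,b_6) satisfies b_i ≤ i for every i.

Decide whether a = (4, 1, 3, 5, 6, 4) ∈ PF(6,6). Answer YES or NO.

NO

Sorted: b = (1, 3, 4, 4, 5, 6).
  b_1=1 ≤ 1
  b_2=3 > 2
  fails at i=2 ⇒ NO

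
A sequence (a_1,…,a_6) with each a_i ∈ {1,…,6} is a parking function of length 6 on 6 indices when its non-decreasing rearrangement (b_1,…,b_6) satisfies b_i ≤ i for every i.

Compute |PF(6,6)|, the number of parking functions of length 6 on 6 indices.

Count = (7−6)·7^(6−1) = 1 · 16807 = 16807 [KW]
E.g. (1,4,4,2,1,1) → sorted (1,1,1,2,4,4): b_i ≤ i ∀i, a PF.

16807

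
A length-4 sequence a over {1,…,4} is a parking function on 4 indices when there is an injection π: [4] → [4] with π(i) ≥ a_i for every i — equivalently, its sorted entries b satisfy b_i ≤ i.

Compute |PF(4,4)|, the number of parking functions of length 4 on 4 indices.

125

Count = (4−4+1)·(4+1)^(4−1) = 1×125 = 125
One tuple (4,3,1,1) → sorted (1,1,3,4): b_i ≤ i ∀i, a PF.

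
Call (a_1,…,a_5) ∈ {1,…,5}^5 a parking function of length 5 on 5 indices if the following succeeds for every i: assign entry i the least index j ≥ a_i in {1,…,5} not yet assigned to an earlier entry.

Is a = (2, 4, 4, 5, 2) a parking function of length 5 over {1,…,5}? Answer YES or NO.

Order a: b = (2, 2, 4, 4, 5).
  b_1=2 > 1
  fails at i=1 ⇒ NO

NO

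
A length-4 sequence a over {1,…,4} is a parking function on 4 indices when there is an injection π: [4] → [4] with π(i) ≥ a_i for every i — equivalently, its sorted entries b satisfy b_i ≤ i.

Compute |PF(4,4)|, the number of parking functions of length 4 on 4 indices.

#PF = (4+1−4)·(4+1)^{4−1} = 1 · 125 = 125
E.g. (1,2,1,4) → sorted (1,1,2,4): b_i ≤ i ∀i, a PF.

125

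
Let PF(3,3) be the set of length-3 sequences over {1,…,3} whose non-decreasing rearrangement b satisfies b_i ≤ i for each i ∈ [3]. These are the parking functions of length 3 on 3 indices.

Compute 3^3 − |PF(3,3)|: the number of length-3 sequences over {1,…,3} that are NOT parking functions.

11

|PF(3,3)| = 1·4^2 = 1×16 = 16
Check (3,2,3) → sorted (2,3,3): b_1=2>1, not a PF.
3^3 − 16 = 27 − 16 = 11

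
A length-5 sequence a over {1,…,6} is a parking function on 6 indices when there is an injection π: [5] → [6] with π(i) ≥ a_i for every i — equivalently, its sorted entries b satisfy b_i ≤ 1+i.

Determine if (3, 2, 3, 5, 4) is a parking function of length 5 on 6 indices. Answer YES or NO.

Order a: b = (2, 3, 3, 4, 5).
  b_1=2 ≤ 2
  b_2=3 ≤ 3
  b_3=3 ≤ 4
  b_4=4 ≤ 5
  b_5=5 ≤ 6
All bounds hold ⇒ YES

YES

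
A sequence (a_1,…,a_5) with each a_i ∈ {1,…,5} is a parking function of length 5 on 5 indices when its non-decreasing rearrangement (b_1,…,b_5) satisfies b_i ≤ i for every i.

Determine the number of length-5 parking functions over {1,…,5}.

1296

#PF = 1·6^4 = 1 · 1296 = 1296 [KW]
Check (3,3,2,1,2) → sorted (1,2,2,3,3): b_i ≤ i ∀i, a PF.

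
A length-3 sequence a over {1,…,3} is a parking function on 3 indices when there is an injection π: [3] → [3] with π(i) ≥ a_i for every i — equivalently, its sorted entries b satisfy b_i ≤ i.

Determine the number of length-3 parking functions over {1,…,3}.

16

|PF| = (4−3)·4^(3−1) = 1×16 = 16
Check (2,2,1) → sorted (1,2,2): b_i ≤ i ∀i, a PF.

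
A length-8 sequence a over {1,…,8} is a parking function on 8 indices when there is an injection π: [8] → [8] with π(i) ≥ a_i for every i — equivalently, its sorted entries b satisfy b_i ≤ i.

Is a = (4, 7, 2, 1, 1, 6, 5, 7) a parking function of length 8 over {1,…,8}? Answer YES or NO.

Order a: b = (1, 1, 2, 4, 5, 6, 7, 7).
  b_1=1 ≤ 1
  b_2=1 ≤ 2
  b_3=2 ≤ 3
  b_4=4 ≤ 4
  b_5=5 ≤ 5
  b_6=6 ≤ 6
  b_7=7 ≤ 7
  b_8=7 ≤ 8
All bounds hold ⇒ YES

YES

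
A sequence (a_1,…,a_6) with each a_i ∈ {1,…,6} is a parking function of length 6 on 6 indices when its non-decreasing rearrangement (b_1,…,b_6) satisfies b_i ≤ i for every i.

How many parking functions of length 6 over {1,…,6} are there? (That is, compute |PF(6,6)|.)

|PF(6,6)| = 1·7^5 = 1·16807 = 16807 (Konheim–Weiss)
E.g. (2,4,1,6,1,4) → sorted (1,1,2,4,4,6): b_i ≤ i ∀i, a PF.

16807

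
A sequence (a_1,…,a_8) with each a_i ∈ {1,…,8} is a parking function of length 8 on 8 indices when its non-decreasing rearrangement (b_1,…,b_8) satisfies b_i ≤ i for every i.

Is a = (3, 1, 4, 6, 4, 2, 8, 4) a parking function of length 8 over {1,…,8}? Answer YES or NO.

YES

Rearranged: b = (1, 2, 3, 4, 4, 4, 6, 8).
  b_1=1 ≤ 1
  b_2=2 ≤ 2
  b_3=3 ≤ 3
  b_4=4 ≤ 4
  b_5=4 ≤ 5
  b_6=4 ≤ 6
  b_7=6 ≤ 7
  b_8=8 ≤ 8
All bounds hold ⇒ YES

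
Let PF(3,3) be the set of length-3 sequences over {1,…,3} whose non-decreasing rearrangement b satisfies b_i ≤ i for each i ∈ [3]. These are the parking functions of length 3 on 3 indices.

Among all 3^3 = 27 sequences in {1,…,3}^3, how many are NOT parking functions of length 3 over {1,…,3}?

11

|PF| = 1·4^2 = 1×16 = 16
Example (2,2,3) → sorted (2,2,3): b_1=2>1, not a PF.
Total 27; non-PF = 27−16 = 11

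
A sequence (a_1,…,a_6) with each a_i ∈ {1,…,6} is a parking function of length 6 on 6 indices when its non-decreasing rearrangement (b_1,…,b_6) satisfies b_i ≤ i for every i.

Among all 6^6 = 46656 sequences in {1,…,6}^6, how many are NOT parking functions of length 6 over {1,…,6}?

29849

|PF| = (7−6)·7^(6−1) = 1×16807 = 16807 (Pollak)
One tuple (4,4,4,6,6,6) → sorted (4,4,4,6,6,6): b_1=4>1, not a PF.
Total 46656; non-PF = 46656−16807 = 29849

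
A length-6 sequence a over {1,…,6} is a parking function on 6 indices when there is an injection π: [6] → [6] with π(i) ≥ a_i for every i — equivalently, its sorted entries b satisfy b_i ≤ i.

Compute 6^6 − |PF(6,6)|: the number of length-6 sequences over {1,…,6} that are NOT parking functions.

29849

|PF| = (7−6)·7^(6−1) = 1·16807 = 16807 [KW]
Check (6,3,5,4,5,5) → sorted (3,4,5,5,5,6): b_1=3>1, not a PF.
Total 46656; non-PF = 46656−16807 = 29849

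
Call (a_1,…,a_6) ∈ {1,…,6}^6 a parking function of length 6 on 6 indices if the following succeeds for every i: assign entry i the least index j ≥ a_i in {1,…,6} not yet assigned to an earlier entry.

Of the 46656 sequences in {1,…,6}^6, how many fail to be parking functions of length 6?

|PF| = (7−6)·7^(6−1) = 1×16807 = 16807 (Pollak)
Check (4,5,6,6,6,3) → sorted (3,4,5,6,6,6): b_1=3>1, not a PF.
So 46656 − 16807 = 29849 fail.

29849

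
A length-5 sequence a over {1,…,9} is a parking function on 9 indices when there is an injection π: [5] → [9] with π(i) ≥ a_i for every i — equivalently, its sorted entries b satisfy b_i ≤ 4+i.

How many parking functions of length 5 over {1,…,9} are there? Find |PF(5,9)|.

#PF = 5·10^4 = 5·10000 = 50000 [KW]
One tuple (7,4,4,8,3) → sorted (3,4,4,7,8): b_i ≤ 4+i ∀i, a PF.

50000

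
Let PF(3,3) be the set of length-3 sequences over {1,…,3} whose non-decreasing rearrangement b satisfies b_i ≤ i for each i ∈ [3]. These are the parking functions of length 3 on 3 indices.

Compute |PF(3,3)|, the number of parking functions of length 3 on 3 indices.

16

|PF| = (3+1−3)·(3+1)^{3−1} = 1 · 16 = 16
Check (1,3,2) → sorted (1,2,3): b_i ≤ i ∀i, a PF.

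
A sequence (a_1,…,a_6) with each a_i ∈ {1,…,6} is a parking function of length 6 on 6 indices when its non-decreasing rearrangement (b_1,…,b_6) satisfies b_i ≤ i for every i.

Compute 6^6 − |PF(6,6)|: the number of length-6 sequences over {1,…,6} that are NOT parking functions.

|PF| = 1·7^5 = 1 · 16807 = 16807 (Pollak)
Check (2,5,2,5,1,6) → sorted (1,2,2,5,5,6): b_4=5>4, not a PF.
6^6 − 16807 = 46656 − 16807 = 29849

29849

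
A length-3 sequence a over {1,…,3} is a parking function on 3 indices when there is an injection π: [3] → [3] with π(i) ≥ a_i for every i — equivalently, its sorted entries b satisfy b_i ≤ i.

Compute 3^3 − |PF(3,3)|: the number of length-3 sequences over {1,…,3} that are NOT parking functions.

#PF = 1·4^2 = 1 · 16 = 16
Example (3,3,3) → sorted (3,3,3): b_1=3>1, not a PF.
3^3 − 16 = 27 − 16 = 11

11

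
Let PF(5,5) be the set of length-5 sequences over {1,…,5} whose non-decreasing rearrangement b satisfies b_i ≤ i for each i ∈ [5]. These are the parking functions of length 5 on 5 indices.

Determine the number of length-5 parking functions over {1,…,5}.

#PF = (6−5)·6^(5−1) = 1×1296 = 1296 [KW]
E.g. (1,5,1,3,2) → sorted (1,1,2,3,5): b_i ≤ i ∀i, a PF.

1296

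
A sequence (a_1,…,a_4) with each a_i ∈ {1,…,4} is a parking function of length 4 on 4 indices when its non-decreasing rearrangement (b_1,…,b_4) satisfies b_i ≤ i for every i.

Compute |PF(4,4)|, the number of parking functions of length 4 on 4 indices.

125

|PF(4,4)| = (4−4+1)·(4+1)^(4−1) = 1·125 = 125 (Konheim–Weiss)
One tuple (1,2,1,4) → sorted (1,1,2,4): b_i ≤ i ∀i, a PF.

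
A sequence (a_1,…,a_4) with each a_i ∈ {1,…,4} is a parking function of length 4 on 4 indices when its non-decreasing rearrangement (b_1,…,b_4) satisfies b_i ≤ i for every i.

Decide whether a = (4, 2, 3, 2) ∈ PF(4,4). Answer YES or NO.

NO

Rearranged: b = (2, 2, 3, 4).
  b_1=2 > 1
  fails at i=1 ⇒ NO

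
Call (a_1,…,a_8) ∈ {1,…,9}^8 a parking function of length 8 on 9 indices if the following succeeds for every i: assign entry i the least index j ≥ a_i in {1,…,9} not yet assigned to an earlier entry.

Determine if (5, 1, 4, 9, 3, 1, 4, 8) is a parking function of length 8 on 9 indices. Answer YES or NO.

YES

Rearranged: b = (1, 1, 3, 4, 4, 5, 8, 9).
  b_1=1 ≤ 2
  b_2=1 ≤ 3
  b_3=3 ≤ 4
  b_4=4 ≤ 5
  b_5=4 ≤ 6
  b_6=5 ≤ 7
  b_7=8 ≤ 8
  b_8=9 ≤ 9
All bounds hold ⇒ YES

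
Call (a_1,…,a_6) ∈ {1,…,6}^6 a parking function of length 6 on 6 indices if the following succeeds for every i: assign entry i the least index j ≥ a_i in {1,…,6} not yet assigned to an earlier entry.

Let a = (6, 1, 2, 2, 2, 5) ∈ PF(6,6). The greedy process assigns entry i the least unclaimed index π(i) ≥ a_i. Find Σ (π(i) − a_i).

3

Σπ(i) = 1+…+6 = 21; Σa = 6+1+2+2+2+5 = 18; disp = 21−18 = 3.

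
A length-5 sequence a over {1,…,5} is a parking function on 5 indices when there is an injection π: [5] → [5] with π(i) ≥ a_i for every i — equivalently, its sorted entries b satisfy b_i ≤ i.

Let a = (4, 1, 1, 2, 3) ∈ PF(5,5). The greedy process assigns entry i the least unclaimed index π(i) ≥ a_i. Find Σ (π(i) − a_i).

Σπ(i) = 1+…+5 = 15; Σa = 4+1+1+2+3 = 11; disp = 15−11 = 4.

4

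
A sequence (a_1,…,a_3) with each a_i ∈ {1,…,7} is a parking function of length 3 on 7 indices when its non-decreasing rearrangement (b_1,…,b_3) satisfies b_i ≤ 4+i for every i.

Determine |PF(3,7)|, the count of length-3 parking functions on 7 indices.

|PF(3,7)| = (8−3)·8^(3−1) = 5×64 = 320 (Pollak)
E.g. (4,2,2) → sorted (2,2,4): b_i ≤ 4+i ∀i, a PF.

320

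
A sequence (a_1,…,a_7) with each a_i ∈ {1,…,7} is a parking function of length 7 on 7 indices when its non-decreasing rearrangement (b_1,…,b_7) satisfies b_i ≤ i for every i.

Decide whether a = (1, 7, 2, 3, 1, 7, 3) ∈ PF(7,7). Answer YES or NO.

Sorted: b = (1, 1, 2, 3, 3, 7, 7).
  b_1=1 ≤ 1
  b_2=1 ≤ 2
  b_3=2 ≤ 3
  b_4=3 ≤ 4
  b_5=3 ≤ 5
  b_6=7 > 6
  fails at i=6 ⇒ NO

NO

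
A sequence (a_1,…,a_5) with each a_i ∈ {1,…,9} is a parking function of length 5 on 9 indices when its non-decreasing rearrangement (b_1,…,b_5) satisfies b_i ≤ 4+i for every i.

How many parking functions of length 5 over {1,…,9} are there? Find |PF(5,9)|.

50000

|PF| = (9+1−5)·(9+1)^{5−1} = 5 · 10000 = 50000
Example (1,5,8,3,5) → sorted (1,3,5,5,8): b_i ≤ 4+i ∀i, a PF.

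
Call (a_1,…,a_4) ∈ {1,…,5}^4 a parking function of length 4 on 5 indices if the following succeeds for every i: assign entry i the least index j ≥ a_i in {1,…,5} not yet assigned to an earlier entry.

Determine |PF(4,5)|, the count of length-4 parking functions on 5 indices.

Count = (5−4+1)·(5+1)^(4−1) = 2×216 = 432 (Konheim–Weiss)
Check (2,1,4,4) → sorted (1,2,4,4): b_i ≤ 1+i ∀i, a PF.

432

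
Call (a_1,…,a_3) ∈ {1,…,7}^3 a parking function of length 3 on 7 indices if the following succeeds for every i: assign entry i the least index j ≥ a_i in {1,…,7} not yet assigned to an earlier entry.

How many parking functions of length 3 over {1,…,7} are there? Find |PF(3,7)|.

320

|PF(3,7)| = (7+1−3)·(7+1)^{3−1} = 5×64 = 320 (Pollak)
One tuple (7,6,5) → sorted (5,6,7): b_i ≤ 4+i ∀i, a PF.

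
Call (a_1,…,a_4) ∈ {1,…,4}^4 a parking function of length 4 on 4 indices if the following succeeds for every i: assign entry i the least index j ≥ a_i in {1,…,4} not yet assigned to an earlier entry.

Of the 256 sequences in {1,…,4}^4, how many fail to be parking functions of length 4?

131

Count = (4−4+1)·(4+1)^(4−1) = 1×125 = 125 (Konheim–Weiss)
Check (2,4,2,4) → sorted (2,2,4,4): b_1=2>1, not a PF.
Total 256; non-PF = 256−125 = 131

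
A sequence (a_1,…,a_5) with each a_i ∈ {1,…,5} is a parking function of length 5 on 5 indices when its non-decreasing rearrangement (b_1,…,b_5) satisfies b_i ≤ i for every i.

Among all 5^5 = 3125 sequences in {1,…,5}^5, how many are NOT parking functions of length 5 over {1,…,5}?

#PF = (6−5)·6^(5−1) = 1×1296 = 1296 (Konheim–Weiss)
E.g. (2,3,5,5,4) → sorted (2,3,4,5,5): b_1=2>1, not a PF.
5^5 − 1296 = 3125 − 1296 = 1829

1829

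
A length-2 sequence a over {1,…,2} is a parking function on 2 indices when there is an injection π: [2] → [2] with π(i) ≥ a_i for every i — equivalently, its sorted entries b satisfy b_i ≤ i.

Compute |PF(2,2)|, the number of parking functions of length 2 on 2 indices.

3

|PF| = (3−2)·3^(2−1) = 1×3 = 3 (Pollak)
One tuple (1,2) → sorted (1,2): b_i ≤ i ∀i, a PF.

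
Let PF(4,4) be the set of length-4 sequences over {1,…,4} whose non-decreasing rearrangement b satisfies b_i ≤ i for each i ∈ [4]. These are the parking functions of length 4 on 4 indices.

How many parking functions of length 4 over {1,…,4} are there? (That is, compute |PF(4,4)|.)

#PF = (4+1−4)·(4+1)^{4−1} = 1 · 125 = 125 [KW]
E.g. (4,3,1,1) → sorted (1,1,3,4): b_i ≤ i ∀i, a PF.

125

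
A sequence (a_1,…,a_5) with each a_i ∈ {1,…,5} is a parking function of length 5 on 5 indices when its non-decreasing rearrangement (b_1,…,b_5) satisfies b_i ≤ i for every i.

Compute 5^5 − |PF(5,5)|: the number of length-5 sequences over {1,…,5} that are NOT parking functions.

|PF(5,5)| = 1·6^4 = 1×1296 = 1296 (Konheim–Weiss)
Check (5,1,5,4,5) → sorted (1,4,5,5,5): b_2=4>2, not a PF.
So 3125 − 1296 = 1829 fail.

1829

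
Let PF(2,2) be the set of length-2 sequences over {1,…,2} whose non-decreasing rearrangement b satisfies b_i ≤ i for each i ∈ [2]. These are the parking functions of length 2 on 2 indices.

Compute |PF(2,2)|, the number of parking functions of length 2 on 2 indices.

|PF| = (3−2)·3^(2−1) = 1×3 = 3 [KW]
Example (2,1) → sorted (1,2): b_i ≤ i ∀i, a PF.

3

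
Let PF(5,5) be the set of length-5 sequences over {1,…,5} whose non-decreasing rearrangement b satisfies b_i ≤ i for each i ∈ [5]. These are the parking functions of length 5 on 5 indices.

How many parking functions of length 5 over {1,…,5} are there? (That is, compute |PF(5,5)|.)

#PF = (5+1−5)·(5+1)^{5−1} = 1 · 1296 = 1296
One tuple (1,2,2,1,5) → sorted (1,1,2,2,5): b_i ≤ i ∀i, a PF.

1296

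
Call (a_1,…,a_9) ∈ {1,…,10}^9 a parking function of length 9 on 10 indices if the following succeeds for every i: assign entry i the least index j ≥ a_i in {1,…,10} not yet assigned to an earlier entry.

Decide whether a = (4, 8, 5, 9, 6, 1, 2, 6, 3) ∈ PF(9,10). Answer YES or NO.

Sorted: b = (1, 2, 3, 4, 5, 6, 6, 8, 9).
  b_1=1 ≤ 2
  b_2=2 ≤ 3
  b_3=3 ≤ 4
  b_4=4 ≤ 5
  b_5=5 ≤ 6
  b_6=6 ≤ 7
  b_7=6 ≤ 8
  b_8=8 ≤ 9
  b_9=9 ≤ 10
All bounds hold ⇒ YES

YES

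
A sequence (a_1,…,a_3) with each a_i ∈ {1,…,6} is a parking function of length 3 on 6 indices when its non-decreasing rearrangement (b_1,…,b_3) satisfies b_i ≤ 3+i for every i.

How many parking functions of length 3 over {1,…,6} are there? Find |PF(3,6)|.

|PF(3,6)| = (6−3+1)·(6+1)^(3−1) = 4 · 49 = 196 (Pollak)
One tuple (6,3,3) → sorted (3,3,6): b_i ≤ 3+i ∀i, a PF.

196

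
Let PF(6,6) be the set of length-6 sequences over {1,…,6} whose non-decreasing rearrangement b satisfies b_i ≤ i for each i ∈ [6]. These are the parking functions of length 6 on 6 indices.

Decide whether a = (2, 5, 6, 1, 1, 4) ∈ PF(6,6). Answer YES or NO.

Sorted: b = (1, 1, 2, 4, 5, 6).
  b_1=1 ≤ 1
  b_2=1 ≤ 2
  b_3=2 ≤ 3
  b_4=4 ≤ 4
  b_5=5 ≤ 5
  b_6=6 ≤ 6
All bounds hold ⇒ YES

YES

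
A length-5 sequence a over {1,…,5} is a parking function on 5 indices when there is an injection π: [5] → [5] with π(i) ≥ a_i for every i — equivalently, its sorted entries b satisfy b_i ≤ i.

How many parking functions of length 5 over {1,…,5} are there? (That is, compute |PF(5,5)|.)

|PF| = 1·6^4 = 1 · 1296 = 1296 [KW]
Example (1,2,2,2,5) → sorted (1,2,2,2,5): b_i ≤ i ∀i, a PF.

1296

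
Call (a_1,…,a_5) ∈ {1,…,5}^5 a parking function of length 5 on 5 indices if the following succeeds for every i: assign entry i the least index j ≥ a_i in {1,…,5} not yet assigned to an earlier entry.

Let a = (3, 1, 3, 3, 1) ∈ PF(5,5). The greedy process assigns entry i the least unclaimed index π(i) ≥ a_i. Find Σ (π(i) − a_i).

4

Σπ = 15 ({1..5} each once); Σa = 3+1+3+3+1 = 11; disp = 15−11 = 4.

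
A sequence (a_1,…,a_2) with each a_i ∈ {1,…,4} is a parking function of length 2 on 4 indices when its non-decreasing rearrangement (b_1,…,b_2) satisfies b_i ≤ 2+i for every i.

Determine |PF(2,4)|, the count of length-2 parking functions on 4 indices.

#PF = 3·5^1 = 3 · 5 = 15
Check (2,3) → sorted (2,3): b_i ≤ 2+i ∀i, a PF.

15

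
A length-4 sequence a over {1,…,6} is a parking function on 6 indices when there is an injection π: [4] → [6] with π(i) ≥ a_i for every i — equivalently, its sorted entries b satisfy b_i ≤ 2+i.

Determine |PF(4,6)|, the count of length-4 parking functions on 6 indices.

1029

|PF| = 3·7^3 = 3×343 = 1029
Check (3,4,2,1) → sorted (1,2,3,4): b_i ≤ 2+i ∀i, a PF.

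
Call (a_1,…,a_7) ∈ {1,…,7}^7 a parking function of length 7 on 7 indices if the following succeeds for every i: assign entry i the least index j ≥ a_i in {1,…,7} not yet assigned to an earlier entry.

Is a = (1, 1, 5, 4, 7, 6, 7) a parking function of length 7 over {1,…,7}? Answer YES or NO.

Rearranged: b = (1, 1, 4, 5, 6, 7, 7).
  b_1=1 ≤ 1
  b_2=1 ≤ 2
  b_3=4 > 3
  fails at i=3 ⇒ NO

NO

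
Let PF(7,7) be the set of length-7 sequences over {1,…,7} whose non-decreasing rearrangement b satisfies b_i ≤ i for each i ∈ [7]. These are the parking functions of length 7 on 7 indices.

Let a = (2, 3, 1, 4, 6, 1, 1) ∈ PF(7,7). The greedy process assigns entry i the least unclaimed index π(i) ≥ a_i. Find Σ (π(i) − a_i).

Σπ = 28 ({1..7} each once); Σa = 2+3+1+4+6+1+1 = 18; disp = 28−18 = 10.

10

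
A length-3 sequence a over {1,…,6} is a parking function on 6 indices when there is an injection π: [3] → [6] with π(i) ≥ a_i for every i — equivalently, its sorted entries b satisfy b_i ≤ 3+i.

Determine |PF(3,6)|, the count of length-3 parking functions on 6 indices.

|PF(3,6)| = (6−3+1)·(6+1)^(3−1) = 4 · 49 = 196
Check (5,5,3) → sorted (3,5,5): b_i ≤ 3+i ∀i, a PF.

196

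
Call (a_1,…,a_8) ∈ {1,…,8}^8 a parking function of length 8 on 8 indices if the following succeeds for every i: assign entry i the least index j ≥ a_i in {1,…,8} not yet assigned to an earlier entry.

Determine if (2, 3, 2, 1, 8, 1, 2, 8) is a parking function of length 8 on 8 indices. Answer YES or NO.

Rearranged: b = (1, 1, 2, 2, 2, 3, 8, 8).
  b_1=1 ≤ 1
  b_2=1 ≤ 2
  b_3=2 ≤ 3
  b_4=2 ≤ 4
  b_5=2 ≤ 5
  b_6=3 ≤ 6
  b_7=8 > 7
  fails at i=7 ⇒ NO

NO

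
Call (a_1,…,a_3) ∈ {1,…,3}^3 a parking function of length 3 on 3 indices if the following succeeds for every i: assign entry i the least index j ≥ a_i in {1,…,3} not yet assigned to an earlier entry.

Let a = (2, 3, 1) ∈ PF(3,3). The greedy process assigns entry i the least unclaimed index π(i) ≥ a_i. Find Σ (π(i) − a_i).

0

Σπ = 6 ({1..3} each once); Σa = 2+3+1 = 6; disp = 6−6 = 0.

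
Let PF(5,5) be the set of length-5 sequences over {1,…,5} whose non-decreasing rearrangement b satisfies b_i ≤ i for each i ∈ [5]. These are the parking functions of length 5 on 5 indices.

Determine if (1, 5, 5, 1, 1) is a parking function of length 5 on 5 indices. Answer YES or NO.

NO

Sorted: b = (1, 1, 1, 5, 5).
  b_1=1 ≤ 1
  b_2=1 ≤ 2
  b_3=1 ≤ 3
  b_4=5 > 4
  fails at i=4 ⇒ NO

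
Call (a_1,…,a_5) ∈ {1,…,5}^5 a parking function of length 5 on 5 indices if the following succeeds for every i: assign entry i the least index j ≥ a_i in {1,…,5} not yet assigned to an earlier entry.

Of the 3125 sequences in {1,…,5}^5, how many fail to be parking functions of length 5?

1829

|PF| = 1·6^4 = 1·1296 = 1296 (Konheim–Weiss)
Example (4,5,3,5,3) → sorted (3,3,4,5,5): b_1=3>1, not a PF.
5^5 − 1296 = 3125 − 1296 = 1829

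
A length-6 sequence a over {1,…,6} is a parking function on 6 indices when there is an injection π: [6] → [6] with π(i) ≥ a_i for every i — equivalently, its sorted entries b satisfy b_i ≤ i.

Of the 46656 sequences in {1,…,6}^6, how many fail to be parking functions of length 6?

Count = (6+1−6)·(6+1)^{6−1} = 1·16807 = 16807 [KW]
One tuple (6,4,4,3,5,6) → sorted (3,4,4,5,6,6): b_1=3>1, not a PF.
So 46656 − 16807 = 29849 fail.

29849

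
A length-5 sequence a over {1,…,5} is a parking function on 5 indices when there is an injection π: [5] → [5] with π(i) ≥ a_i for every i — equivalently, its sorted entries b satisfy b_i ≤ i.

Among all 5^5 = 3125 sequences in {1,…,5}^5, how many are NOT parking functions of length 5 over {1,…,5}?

1829

Count = (5+1−5)·(5+1)^{5−1} = 1×1296 = 1296 [KW]
One tuple (5,1,4,5,1) → sorted (1,1,4,5,5): b_3=4>3, not a PF.
So 3125 − 1296 = 1829 fail.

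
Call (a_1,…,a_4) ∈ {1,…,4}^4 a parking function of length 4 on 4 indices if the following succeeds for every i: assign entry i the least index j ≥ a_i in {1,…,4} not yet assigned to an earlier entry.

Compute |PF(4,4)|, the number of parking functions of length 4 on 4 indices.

|PF(4,4)| = (4+1−4)·(4+1)^{4−1} = 1·125 = 125 (Pollak)
E.g. (2,1,4,3) → sorted (1,2,3,4): b_i ≤ i ∀i, a PF.

125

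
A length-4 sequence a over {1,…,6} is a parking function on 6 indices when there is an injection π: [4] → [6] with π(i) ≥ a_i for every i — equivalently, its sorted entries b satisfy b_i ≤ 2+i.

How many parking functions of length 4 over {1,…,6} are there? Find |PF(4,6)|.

1029

#PF = (7−4)·7^(4−1) = 3·343 = 1029
Check (4,3,2,2) → sorted (2,2,3,4): b_i ≤ 2+i ∀i, a PF.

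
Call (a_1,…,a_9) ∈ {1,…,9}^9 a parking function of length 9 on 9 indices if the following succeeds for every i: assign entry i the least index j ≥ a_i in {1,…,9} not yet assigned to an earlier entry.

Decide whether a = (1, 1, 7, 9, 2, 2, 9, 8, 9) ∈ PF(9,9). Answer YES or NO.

Rearranged: b = (1, 1, 2, 2, 7, 8, 9, 9, 9).
  b_1=1 ≤ 1
  b_2=1 ≤ 2
  b_3=2 ≤ 3
  b_4=2 ≤ 4
  b_5=7 > 5
  fails at i=5 ⇒ NO

NO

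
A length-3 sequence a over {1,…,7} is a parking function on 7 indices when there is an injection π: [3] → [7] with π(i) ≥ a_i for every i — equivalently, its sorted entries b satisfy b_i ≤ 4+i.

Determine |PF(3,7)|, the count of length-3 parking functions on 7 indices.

320

|PF(3,7)| = (7+1−3)·(7+1)^{3−1} = 5·64 = 320 (Konheim–Weiss)
E.g. (5,1,5) → sorted (1,5,5): b_i ≤ 4+i ∀i, a PF.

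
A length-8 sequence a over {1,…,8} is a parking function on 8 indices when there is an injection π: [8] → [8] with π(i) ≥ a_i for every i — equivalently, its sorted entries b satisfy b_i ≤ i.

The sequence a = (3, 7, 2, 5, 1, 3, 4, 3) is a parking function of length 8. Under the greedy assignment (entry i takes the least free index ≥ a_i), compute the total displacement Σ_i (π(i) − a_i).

8

Σπ(i) = 1+…+8 = 36; Σa = 3+7+2+5+1+3+4+3 = 28; disp = 36−28 = 8.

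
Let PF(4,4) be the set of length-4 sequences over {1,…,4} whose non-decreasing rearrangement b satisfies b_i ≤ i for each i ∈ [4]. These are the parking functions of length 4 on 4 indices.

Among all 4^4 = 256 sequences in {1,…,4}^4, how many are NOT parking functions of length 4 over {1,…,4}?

|PF(4,4)| = (4+1−4)·(4+1)^{4−1} = 1×125 = 125 (Pollak)
Example (4,3,4,4) → sorted (3,4,4,4): b_1=3>1, not a PF.
So 256 − 125 = 131 fail.

131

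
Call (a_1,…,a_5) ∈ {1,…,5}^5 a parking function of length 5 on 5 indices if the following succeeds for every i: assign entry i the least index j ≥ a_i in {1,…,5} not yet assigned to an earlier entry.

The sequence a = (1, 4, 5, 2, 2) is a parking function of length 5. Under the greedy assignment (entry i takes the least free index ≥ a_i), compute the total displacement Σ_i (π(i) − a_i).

1

Σπ = 15 ({1..5} each once); Σa = 1+4+5+2+2 = 14; disp = 15−14 = 1.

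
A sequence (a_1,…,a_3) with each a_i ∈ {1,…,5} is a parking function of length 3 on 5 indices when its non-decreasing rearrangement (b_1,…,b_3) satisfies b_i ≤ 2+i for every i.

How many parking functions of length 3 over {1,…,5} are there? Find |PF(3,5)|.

|PF| = (6−3)·6^(3−1) = 3×36 = 108 (Pollak)
Example (5,3,2) → sorted (2,3,5): b_i ≤ 2+i ∀i, a PF.

108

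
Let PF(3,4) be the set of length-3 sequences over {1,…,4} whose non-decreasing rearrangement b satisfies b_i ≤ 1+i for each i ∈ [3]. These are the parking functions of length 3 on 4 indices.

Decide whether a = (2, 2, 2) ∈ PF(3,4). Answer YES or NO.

Sorted: b = (2, 2, 2).
  b_1=2 ≤ 2
  b_2=2 ≤ 3
  b_3=2 ≤ 4
All bounds hold ⇒ YES

YES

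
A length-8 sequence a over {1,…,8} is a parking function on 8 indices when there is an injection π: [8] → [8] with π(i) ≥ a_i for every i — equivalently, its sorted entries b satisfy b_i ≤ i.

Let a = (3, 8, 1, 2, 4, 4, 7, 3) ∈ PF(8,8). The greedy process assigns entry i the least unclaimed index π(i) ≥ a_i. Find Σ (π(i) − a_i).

4

Σπ(i) = 1+…+8 = 36; Σa = 3+8+1+2+4+4+7+3 = 32; disp = 36−32 = 4.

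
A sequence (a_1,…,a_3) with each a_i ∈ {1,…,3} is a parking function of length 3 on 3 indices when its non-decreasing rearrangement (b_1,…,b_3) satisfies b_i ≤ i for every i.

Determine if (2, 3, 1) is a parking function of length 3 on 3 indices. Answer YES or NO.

YES

Sorted: b = (1, 2, 3).
  b_1=1 ≤ 1
  b_2=2 ≤ 2
  b_3=3 ≤ 3
All bounds hold ⇒ YES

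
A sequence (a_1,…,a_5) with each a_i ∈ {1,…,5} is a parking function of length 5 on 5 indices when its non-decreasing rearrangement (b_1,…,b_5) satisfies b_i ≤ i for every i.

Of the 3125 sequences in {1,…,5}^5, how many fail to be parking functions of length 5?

1829

#PF = (6−5)·6^(5−1) = 1 · 1296 = 1296
One tuple (5,3,5,5,4) → sorted (3,4,5,5,5): b_1=3>1, not a PF.
So 3125 − 1296 = 1829 fail.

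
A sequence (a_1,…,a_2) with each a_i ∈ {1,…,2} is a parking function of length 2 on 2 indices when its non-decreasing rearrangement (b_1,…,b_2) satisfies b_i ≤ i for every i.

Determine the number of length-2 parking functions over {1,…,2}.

3

#PF = (2+1−2)·(2+1)^{2−1} = 1×3 = 3 (Konheim–Weiss)
Example (2,1) → sorted (1,2): b_i ≤ i ∀i, a PF.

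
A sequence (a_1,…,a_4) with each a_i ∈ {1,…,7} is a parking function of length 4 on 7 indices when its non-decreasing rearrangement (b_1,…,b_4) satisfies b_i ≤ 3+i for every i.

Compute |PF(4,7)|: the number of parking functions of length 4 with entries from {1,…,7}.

2048

#PF = (7+1−4)·(7+1)^{4−1} = 4·512 = 2048 (Konheim–Weiss)
One tuple (2,1,5,3) → sorted (1,2,3,5): b_i ≤ 3+i ∀i, a PF.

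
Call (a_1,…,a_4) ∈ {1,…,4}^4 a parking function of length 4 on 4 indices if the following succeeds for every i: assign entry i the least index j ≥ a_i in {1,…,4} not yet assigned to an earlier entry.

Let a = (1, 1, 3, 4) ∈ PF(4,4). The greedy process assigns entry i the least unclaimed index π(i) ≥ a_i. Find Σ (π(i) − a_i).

1

Σπ(i) = 1+…+4 = 10; Σa = 1+1+3+4 = 9; disp = 10−9 = 1.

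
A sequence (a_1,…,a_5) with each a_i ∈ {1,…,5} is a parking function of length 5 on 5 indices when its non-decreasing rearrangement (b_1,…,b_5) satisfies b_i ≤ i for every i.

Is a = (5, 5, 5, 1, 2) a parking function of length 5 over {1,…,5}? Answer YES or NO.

Sorted: b = (1, 2, 5, 5, 5).
  b_1=1 ≤ 1
  b_2=2 ≤ 2
  b_3=5 > 3
  fails at i=3 ⇒ NO

NO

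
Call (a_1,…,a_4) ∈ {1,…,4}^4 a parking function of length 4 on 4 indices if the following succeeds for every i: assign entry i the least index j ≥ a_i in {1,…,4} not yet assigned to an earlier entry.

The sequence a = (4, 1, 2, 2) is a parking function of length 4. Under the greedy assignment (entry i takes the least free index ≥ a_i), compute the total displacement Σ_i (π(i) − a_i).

Σπ(i) = 1+…+4 = 10; Σa = 4+1+2+2 = 9; disp = 10−9 = 1.

1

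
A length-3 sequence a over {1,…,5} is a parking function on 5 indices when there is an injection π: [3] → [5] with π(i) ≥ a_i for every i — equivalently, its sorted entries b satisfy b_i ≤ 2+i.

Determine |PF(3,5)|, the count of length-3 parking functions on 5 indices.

|PF| = 3·6^2 = 3 · 36 = 108
E.g. (3,5,4) → sorted (3,4,5): b_i ≤ 2+i ∀i, a PF.

108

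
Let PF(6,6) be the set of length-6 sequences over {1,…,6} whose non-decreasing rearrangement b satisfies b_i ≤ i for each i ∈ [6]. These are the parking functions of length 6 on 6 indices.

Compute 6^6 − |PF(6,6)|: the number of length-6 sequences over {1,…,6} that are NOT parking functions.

|PF| = (7−6)·7^(6−1) = 1·16807 = 16807 (Konheim–Weiss)
One tuple (6,3,2,4,3,4) → sorted (2,3,3,4,4,6): b_1=2>1, not a PF.
Total 46656; non-PF = 46656−16807 = 29849

29849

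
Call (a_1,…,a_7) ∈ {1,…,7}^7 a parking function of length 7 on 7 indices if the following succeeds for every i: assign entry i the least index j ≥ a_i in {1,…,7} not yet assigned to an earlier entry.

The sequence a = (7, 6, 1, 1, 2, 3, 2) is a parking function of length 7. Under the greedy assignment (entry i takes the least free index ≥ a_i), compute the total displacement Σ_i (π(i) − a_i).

Σπ(i) = 1+…+7 = 28; Σa = 7+6+1+1+2+3+2 = 22; disp = 28−22 = 6.

6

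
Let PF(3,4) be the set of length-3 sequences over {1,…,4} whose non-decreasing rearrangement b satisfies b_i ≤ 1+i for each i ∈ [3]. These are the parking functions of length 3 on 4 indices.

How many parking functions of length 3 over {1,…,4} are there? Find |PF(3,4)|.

50

Count = (4−3+1)·(4+1)^(3−1) = 2·25 = 50
E.g. (3,2,2) → sorted (2,2,3): b_i ≤ 1+i ∀i, a PF.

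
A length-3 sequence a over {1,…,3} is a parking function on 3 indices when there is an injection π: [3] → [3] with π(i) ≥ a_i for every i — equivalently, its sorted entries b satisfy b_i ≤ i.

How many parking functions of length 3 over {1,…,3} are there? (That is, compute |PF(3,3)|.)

16

Count = (3−3+1)·(3+1)^(3−1) = 1×16 = 16 (Konheim–Weiss)
E.g. (2,1,2) → sorted (1,2,2): b_i ≤ i ∀i, a PF.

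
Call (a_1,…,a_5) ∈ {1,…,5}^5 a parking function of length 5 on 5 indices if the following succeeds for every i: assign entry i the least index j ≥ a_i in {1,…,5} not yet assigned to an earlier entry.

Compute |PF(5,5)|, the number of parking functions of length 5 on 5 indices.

1296

|PF| = (6−5)·6^(5−1) = 1 · 1296 = 1296 [KW]
Check (3,1,1,3,5) → sorted (1,1,3,3,5): b_i ≤ i ∀i, a PF.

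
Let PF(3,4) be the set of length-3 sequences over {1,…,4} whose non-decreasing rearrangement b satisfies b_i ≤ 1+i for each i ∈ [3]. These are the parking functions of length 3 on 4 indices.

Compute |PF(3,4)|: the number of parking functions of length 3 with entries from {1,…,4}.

50

#PF = (5−3)·5^(3−1) = 2·25 = 50 (Pollak)
E.g. (3,4,2) → sorted (2,3,4): b_i ≤ 1+i ∀i, a PF.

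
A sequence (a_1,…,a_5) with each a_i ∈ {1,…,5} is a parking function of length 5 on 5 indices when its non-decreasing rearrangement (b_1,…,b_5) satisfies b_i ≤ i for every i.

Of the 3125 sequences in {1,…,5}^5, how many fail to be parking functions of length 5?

1829

|PF(5,5)| = (5+1−5)·(5+1)^{5−1} = 1×1296 = 1296 (Pollak)
One tuple (4,4,4,4,4) → sorted (4,4,4,4,4): b_1=4>1, not a PF.
Total 3125; non-PF = 3125−1296 = 1829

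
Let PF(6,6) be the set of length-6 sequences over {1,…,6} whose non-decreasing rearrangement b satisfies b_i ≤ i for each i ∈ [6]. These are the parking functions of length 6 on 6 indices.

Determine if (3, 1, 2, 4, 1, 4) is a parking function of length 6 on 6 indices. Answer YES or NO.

Order a: b = (1, 1, 2, 3, 4, 4).
  b_1=1 ≤ 1
  b_2=1 ≤ 2
  b_3=2 ≤ 3
  b_4=3 ≤ 4
  b_5=4 ≤ 5
  b_6=4 ≤ 6
All bounds hold ⇒ YES

YES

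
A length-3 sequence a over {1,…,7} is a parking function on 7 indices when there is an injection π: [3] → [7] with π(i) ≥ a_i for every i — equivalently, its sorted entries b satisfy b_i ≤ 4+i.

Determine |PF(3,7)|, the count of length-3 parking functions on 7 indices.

|PF(3,7)| = (7+1−3)·(7+1)^{3−1} = 5×64 = 320 (Konheim–Weiss)
Example (2,7,2) → sorted (2,2,7): b_i ≤ 4+i ∀i, a PF.

320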